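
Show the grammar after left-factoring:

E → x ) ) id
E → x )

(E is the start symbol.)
E → x ) E'
E' → ) id
E' → ε

Left-factoring transforms A → αβ₁ | αβ₂ into A → αA' and A' → β₁ | β₂
(α is the longest common prefix among the alternatives). Repeat until
no nonterminal has two alternatives with a common prefix.

Round 1: E has alternatives sharing prefix 'x )'. Introduce E': E → x ) E'
  Add: E' → ) id
  Add: E' → ε

No remaining common prefixes — done.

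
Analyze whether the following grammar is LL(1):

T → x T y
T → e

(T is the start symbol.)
Yes, the grammar is LL(1).

A grammar is LL(1) if for each non-terminal N with multiple productions, the predict sets of those productions are pairwise disjoint, where PREDICT(N → α) = (FIRST(α) \ {ε}) ∪ (FOLLOW(N) if α ⇒* ε).

For T:
  PREDICT(T → x T y) = { 'x' }
  PREDICT(T → e) = { 'e' }

All predict sets are disjoint. The grammar IS LL(1).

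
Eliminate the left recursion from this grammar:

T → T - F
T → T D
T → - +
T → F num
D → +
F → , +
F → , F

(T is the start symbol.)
T → - + T'
T → F num T'
T' → - F T'
T' → D T'
T' → ε
D → +
F → , +
F → , F

T is directly left-recursive. The standard transformation for
  A → A α₁ | ... | A α_m | β₁ | ... | β_n
is
  A  → β₁ A' | ... | β_n A'
  A' → α₁ A' | ... | α_m A' | ε

T → - + becomes T → - + T'
T → F num becomes T → F num T'
T → T - F becomes T' → - F T'
T → T D becomes T' → D T'
Add T' → ε

Productions for other non-terminals are unchanged:
  D → +
  F → , +
  F → , F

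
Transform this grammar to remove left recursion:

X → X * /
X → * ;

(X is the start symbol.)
X is directly left-recursive. The standard transformation for
  A → A α₁ | ... | A α_m | β₁ | ... | β_n
is
  A  → β₁ A' | ... | β_n A'
  A' → α₁ A' | ... | α_m A' | ε

X → * ; becomes X → * ; X'
X → X * / becomes X' → * / X'
Add X' → ε

Resulting grammar:
X → * ; X'
X' → * / X'
X' → ε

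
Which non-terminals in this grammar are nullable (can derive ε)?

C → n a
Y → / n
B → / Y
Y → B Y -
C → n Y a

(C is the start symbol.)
There are no ε-productions, so no non-terminal can derive ε.
No non-terminals are nullable.

Answer: None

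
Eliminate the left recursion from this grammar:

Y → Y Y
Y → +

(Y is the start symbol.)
Y is directly left-recursive. The standard transformation for
  A → A α₁ | ... | A α_m | β₁ | ... | β_n
is
  A  → β₁ A' | ... | β_n A'
  A' → α₁ A' | ... | α_m A' | ε

Y → + becomes Y → + Y'
Y → Y Y becomes Y' → Y Y'
Add Y' → ε

Resulting grammar:
Y → + Y'
Y' → Y Y'
Y' → ε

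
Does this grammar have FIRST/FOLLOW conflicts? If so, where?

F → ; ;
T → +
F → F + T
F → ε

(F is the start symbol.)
Yes. F → F '+' T with FOLLOW(F) on { '+' }

A FIRST/FOLLOW conflict occurs when a non-terminal N has a nullable alternative N → β (β ⇒* ε) and another alternative N → α with FIRST(α) ∩ FOLLOW(N) ≠ ∅: on such a lookahead the parser cannot decide between expanding α and letting N vanish via β.

Nullable non-terminals: F.
FIRST sets used below: FIRST(F) = { '+', ';', ε }

F: nullable alternative(s) F → ε; FOLLOW(F) = { $, '+' }
  F → ; ;: FIRST \ {ε} = { ';' } — disjoint from FOLLOW(F)
  F → F + T: FIRST \ {ε} = { '+', ';' } — overlaps FOLLOW(F) on { '+' }: CONFLICT
  F → ε: FIRST \ {ε} = { } — this is the only nullable alternative, skip

T has no nullable alternative, so no FIRST/FOLLOW check is needed there.

So the grammar has 1 FIRST/FOLLOW conflict (marked CONFLICT above).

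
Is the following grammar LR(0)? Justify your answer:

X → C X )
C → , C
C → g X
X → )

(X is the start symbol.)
Augment with X' → X and build the canonical LR(0) collection (I0 = CLOSURE({[X' → . X]}), then GOTO on every symbol after a dot until no new states appear). It has 10 states:
  I0: { [C → . , C], [C → . g X], [X → . )], [X → . C X )], [X' → . X] }  — shift
  I1: { [X → ) .] }  — reduce
  I2: { [C → , . C], [C → . , C], [C → . g X] }  — shift
  I3: { [C → . , C], [C → . g X], [X → . )], [X → . C X )], [X → C . X )] }  — shift
  I4: { [X' → X .] }  — accept
  I5: { [C → . , C], [C → . g X], [C → g . X], [X → . )], [X → . C X )] }  — shift
  I6: { [C → g X .] }  — reduce
  I7: { [X → C X . )] }  — shift
  I8: { [X → C X ) .] }  — reduce
  I9: { [C → , C .] }  — reduce

Every state is either a pure shift/goto state or contains exactly one complete item and nothing to shift — no conflicts. The grammar is LR(0).

Answer: Yes, the grammar is LR(0)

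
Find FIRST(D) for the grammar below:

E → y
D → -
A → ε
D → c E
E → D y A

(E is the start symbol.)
{ '-', 'c' }

From D → -:
  - '-' is a terminal: add '-' and stop
From D → c E:
  - c is a terminal: add 'c' and stop

Collecting: FIRST(D) = { '-', 'c' }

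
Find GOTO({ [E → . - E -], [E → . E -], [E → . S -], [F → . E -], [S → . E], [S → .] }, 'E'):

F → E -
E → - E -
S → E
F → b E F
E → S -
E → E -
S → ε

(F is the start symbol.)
{ [E → E . -], [F → E . -], [S → E .] }

GOTO(I, 'E') = CLOSURE({ [A → αX.β] : [A → α.Xβ] ∈ I, X = 'E' })

Items with dot before 'E', with the dot advanced:
  [E → . E -] → [E → E . -]
  [F → . E -] → [F → E . -]
  [S → . E] → [S → E .]
Closure adds nothing (no advanced item has the dot before a non-terminal).

GOTO = { [E → E . -], [F → E . -], [S → E .] }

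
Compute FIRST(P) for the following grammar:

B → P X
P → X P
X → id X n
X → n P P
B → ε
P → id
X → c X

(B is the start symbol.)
{ 'c', 'id', 'n' }

To compute FIRST(P), examine every production with P on the left-hand side, reading each right-hand side left to right until a non-nullable symbol is reached.

FIRST sets of the other non-terminals involved (by the same procedure, iterated to a fixed point):
  FIRST(X) = { 'c', 'id', 'n' }

From P → X P:
  - X is a non-terminal: add FIRST(X) \ {ε} = { 'c', 'id', 'n' }
    X is not nullable, so stop
From P → id:
  - id is a terminal: add 'id' and stop

Collecting: FIRST(P) = { 'c', 'id', 'n' }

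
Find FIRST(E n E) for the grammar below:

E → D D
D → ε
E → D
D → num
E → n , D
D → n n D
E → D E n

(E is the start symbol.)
{ 'n', 'num' }

FIRST sets of the non-terminals involved (from the grammar, by fixed-point iteration):
  FIRST(E) = { 'n', 'num', ε }

To compute FIRST(E n E), process the symbols left to right:
Symbol E is a non-terminal. Add FIRST(E) \ {ε} = { 'n', 'num' }
E is nullable (ε ∈ FIRST(E)), continue to the next symbol.
Symbol n is a terminal. Add 'n' and stop.
FIRST(E n E) = { 'n', 'num' }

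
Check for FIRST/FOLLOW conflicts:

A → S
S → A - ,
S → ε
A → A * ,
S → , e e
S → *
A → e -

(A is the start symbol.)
Nullable non-terminals: A, S.
FIRST sets used below: FIRST(S) = { '*', ',', '-', 'e', ε }, FIRST(A) = { '*', ',', '-', 'e', ε }

A: nullable alternative(s) A → S; FOLLOW(A) = { $, '*', '-' }
  A → S: FIRST \ {ε} = { '*', ',', '-', 'e' } — this is the only nullable alternative, skip
  A → A * ,: FIRST \ {ε} = { '*', ',', '-', 'e' } — overlaps FOLLOW(A) on { '*', '-' }: CONFLICT
  A → e -: FIRST \ {ε} = { 'e' } — disjoint from FOLLOW(A)

S: nullable alternative(s) S → ε; FOLLOW(S) = { $, '*', '-' }
  S → A - ,: FIRST \ {ε} = { '*', ',', '-', 'e' } — overlaps FOLLOW(S) on { '*', '-' }: CONFLICT
  S → ε: FIRST \ {ε} = { } — this is the only nullable alternative, skip
  S → , e e: FIRST \ {ε} = { ',' } — disjoint from FOLLOW(S)
  S → *: FIRST \ {ε} = { '*' } — overlaps FOLLOW(S) on { '*' }: CONFLICT

So the grammar has 3 FIRST/FOLLOW conflicts (marked CONFLICT above).

Answer: Yes. A → A '*' ',' with FOLLOW(A) on { '*', '-' }; S → A '-' ',' with FOLLOW(S) on { '*', '-' }; S → '*' with FOLLOW(S) on { '*' }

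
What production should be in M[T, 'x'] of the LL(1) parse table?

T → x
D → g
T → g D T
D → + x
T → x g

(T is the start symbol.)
T → x, T → x g

To find M[T, 'x'], we find productions for T where 'x' is in the predict set (PREDICT(N → α) = (FIRST(α) \ {ε}) ∪ (FOLLOW(N) if α ⇒* ε)).

T → x: PREDICT = { 'x' }
  'x' is in predict set, so this production goes in M[T, 'x']
T → g D T: PREDICT = { 'g' }
T → x g: PREDICT = { 'x' }
  'x' is in predict set, so this production goes in M[T, 'x']

M[T, 'x'] = T → x, T → x g  (a multiply-defined cell — the grammar is not LL(1))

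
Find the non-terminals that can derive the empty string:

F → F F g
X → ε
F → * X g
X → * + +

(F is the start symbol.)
A non-terminal is nullable if it can derive ε (the empty string): either it has an ε-production, or it has a production whose right-hand side consists entirely of nullable non-terminals.

ε-productions: X → ε
So X is immediately nullable.
No further non-terminal can be added: every production for the remaining non-terminals contains a terminal or a non-nullable non-terminal.
Nullable = { 'X' }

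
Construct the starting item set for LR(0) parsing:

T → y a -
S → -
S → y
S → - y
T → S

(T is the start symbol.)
First, augment the grammar with T' → T
I₀ = CLOSURE({ [T' → . T] }):
  [T' → . T] has the dot before T: add [T → . y a -], [T → . S]
  [T → . S] has the dot before S: add [S → . -], [S → . y], [S → . - y]
No further items can be added.

I₀ = { [S → . - y], [S → . -], [S → . y], [T → . S], [T → . y a -], [T' → . T] }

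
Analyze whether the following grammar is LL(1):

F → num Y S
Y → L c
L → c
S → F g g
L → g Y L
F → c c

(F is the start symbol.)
A grammar is LL(1) if for each non-terminal N with multiple productions, the predict sets of those productions are pairwise disjoint, where PREDICT(N → α) = (FIRST(α) \ {ε}) ∪ (FOLLOW(N) if α ⇒* ε).

For F:
  PREDICT(F → num Y S) = { 'num' }
  PREDICT(F → c c) = { 'c' }
For L:
  PREDICT(L → c) = { 'c' }
  PREDICT(L → g Y L) = { 'g' }
Y, S have a single production, so nothing to check there.

All predict sets are disjoint. The grammar IS LL(1).

Answer: Yes, the grammar is LL(1).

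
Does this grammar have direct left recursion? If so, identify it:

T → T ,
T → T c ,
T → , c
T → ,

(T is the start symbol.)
Direct left recursion occurs when N → N α for some non-terminal N (the right-hand side begins with the left-hand side itself).

T → T ,: LEFT RECURSIVE (starts with T)
T → T c ,: LEFT RECURSIVE (starts with T)
T → , c: starts with ','
T → ,: starts with ','

The grammar has direct left recursion on: T.

Answer: Yes, T is left-recursive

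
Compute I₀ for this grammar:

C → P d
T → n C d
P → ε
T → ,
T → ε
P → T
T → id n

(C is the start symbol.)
{ [C → . P d], [C' → . C], [P → . T], [P → .], [T → . ,], [T → . id n], [T → . n C d], [T → .] }

First, augment the grammar with C' → C
I₀ = CLOSURE({ [C' → . C] }):
  [C' → . C] has the dot before C: add [C → . P d]
  [C → . P d] has the dot before P: add [P → .], [P → . T]
  [P → . T] has the dot before T: add [T → . n C d], [T → . ,], [T → .], [T → . id n]
No further items can be added.

I₀ = { [C → . P d], [C' → . C], [P → . T], [P → .], [T → . ,], [T → . id n], [T → . n C d], [T → .] }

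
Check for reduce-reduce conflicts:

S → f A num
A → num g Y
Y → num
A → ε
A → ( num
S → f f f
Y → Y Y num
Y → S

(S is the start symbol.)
A reduce-reduce conflict occurs when an LR(0) state has two complete items [A → α .] and [B → β .] — both call for a reduction, and with no lookahead the parser cannot choose between them.

Augment with S' → S and build the canonical LR(0) collection (I0 = CLOSURE({[S' → . S]}), then GOTO on every symbol after a dot until no new states appear). It has 16 states:
  I0: { [S → . f A num], [S → . f f f], [S' → . S] }  — shift
  I1: { [S' → S .] }  — accept
  I2: { [A → . ( num], [A → . num g Y], [A → .], [S → f . A num], [S → f . f f] }  — shift, reduce
  I3: { [A → ( . num] }  — shift
  I4: { [S → f A . num] }  — shift
  I5: { [S → f f . f] }  — shift
  I6: { [A → num . g Y] }  — shift
  I7: { [A → num g . Y], [S → . f A num], [S → . f f f], [Y → . S], [Y → . Y Y num], [Y → . num] }  — shift
  I8: { [Y → S .] }  — reduce
  I9: { [A → num g Y .], [S → . f A num], [S → . f f f], [Y → . S], [Y → . Y Y num], [Y → . num], [Y → Y . Y num] }  — shift, reduce
  I10: { [Y → num .] }  — reduce
  I11: { [S → . f A num], [S → . f f f], [Y → . S], [Y → . Y Y num], [Y → . num], [Y → Y . Y num], [Y → Y Y . num] }  — shift
  I12: { [Y → Y Y num .], [Y → num .] }  — 2 reduces
  I13: { [S → f f f .] }  — reduce
  I14: { [S → f A num .] }  — reduce
  I15: { [A → ( num .] }  — reduce

I12 contains complete items [Y → Y Y num .], [Y → num .] — reduce-reduce conflict.

Answer: Yes — I12: [Y → Y Y num .] vs [Y → num .]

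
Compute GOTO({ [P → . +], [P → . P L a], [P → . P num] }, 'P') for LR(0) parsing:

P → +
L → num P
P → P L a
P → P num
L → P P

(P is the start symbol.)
{ [L → . P P], [L → . num P], [P → . +], [P → . P L a], [P → . P num], [P → P . L a], [P → P . num] }

GOTO(I, 'P') = CLOSURE({ [A → αX.β] : [A → α.Xβ] ∈ I, X = 'P' })

Items with dot before 'P', with the dot advanced:
  [P → . P L a] → [P → P . L a]
  [P → . P num] → [P → P . num]
Closure of the advanced items:
  [P → P . L a] has the dot before L: add [L → . num P], [L → . P P]
  [L → . P P] has the dot before P: add [P → . +], [P → . P L a], [P → . P num]

GOTO = { [L → . P P], [L → . num P], [P → . +], [P → . P L a], [P → . P num], [P → P . L a], [P → P . num] }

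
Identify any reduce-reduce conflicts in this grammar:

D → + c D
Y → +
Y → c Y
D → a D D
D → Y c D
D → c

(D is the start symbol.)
A reduce-reduce conflict occurs when an LR(0) state has two complete items [A → α .] and [B → β .] — both call for a reduction, and with no lookahead the parser cannot choose between them.

Augment with D' → D and build the canonical LR(0) collection (I0 = CLOSURE({[D' → . D]}), then GOTO on every symbol after a dot until no new states appear). It has 15 states:
  I0: { [D → . + c D], [D → . Y c D], [D → . a D D], [D → . c], [D' → . D], [Y → . +], [Y → . c Y] }  — shift
  I1: { [D → + . c D], [Y → + .] }  — shift, reduce
  I2: { [D' → D .] }  — accept
  I3: { [D → Y . c D] }  — shift
  I4: { [D → . + c D], [D → . Y c D], [D → . a D D], [D → . c], [D → a . D D], [Y → . +], [Y → . c Y] }  — shift
  I5: { [D → c .], [Y → . +], [Y → . c Y], [Y → c . Y] }  — shift, reduce
  I6: { [Y → + .] }  — reduce
  I7: { [Y → c Y .] }  — reduce
  I8: { [Y → . +], [Y → . c Y], [Y → c . Y] }  — shift
  I9: { [D → . + c D], [D → . Y c D], [D → . a D D], [D → . c], [D → a D . D], [Y → . +], [Y → . c Y] }  — shift
  I10: { [D → a D D .] }  — reduce
  I11: { [D → . + c D], [D → . Y c D], [D → . a D D], [D → . c], [D → Y c . D], [Y → . +], [Y → . c Y] }  — shift
  I12: { [D → Y c D .] }  — reduce
  I13: { [D → + c . D], [D → . + c D], [D → . Y c D], [D → . a D D], [D → . c], [Y → . +], [Y → . c Y] }  — shift
  I14: { [D → + c D .] }  — reduce

No state contains more than one complete item.

Answer: No reduce-reduce conflicts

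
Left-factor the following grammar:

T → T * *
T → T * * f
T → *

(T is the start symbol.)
T → T * * T'
T' → ε
T' → f
T → *

Left-factoring transforms A → αβ₁ | αβ₂ into A → αA' and A' → β₁ | β₂
(α is the longest common prefix among the alternatives). Repeat until
no nonterminal has two alternatives with a common prefix.

Round 1: T has alternatives sharing prefix 'T * *'. Introduce T': T → T * * T'
  Add: T' → ε
  Add: T' → f

No remaining common prefixes — done.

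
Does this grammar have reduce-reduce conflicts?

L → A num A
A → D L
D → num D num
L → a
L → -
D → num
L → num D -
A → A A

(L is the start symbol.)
Yes — I17: [D → num .] vs [D → num D num .]

A reduce-reduce conflict occurs when an LR(0) state has two complete items [A → α .] and [B → β .] — both call for a reduction, and with no lookahead the parser cannot choose between them.

Augment with L' → L and build the canonical LR(0) collection (I0 = CLOSURE({[L' → . L]}), then GOTO on every symbol after a dot until no new states appear). It has 18 states:
  I0: { [A → . A A], [A → . D L], [D → . num D num], [D → . num], [L → . -], [L → . A num A], [L → . a], [L → . num D -], [L' → . L] }  — shift
  I1: { [L → - .] }  — reduce
  I2: { [A → . A A], [A → . D L], [A → A . A], [D → . num D num], [D → . num], [L → A . num A] }  — shift
  I3: { [A → . A A], [A → . D L], [A → D . L], [D → . num D num], [D → . num], [L → . -], [L → . A num A], [L → . a], [L → . num D -] }  — shift
  I4: { [L' → L .] }  — accept
  I5: { [L → a .] }  — reduce
  I6: { [D → . num D num], [D → . num], [D → num . D num], [D → num .], [L → num . D -] }  — shift, reduce
  I7: { [D → num D . num], [L → num D . -] }  — shift
  I8: { [D → . num D num], [D → . num], [D → num . D num], [D → num .] }  — shift, reduce
  I9: { [D → num D . num] }  — shift
  I10: { [D → num D num .] }  — reduce
  I11: { [L → num D - .] }  — reduce
  I12: { [A → D L .] }  — reduce
  I13: { [A → . A A], [A → . D L], [A → A . A], [A → A A .], [D → . num D num], [D → . num] }  — shift, reduce
  I14: { [A → . A A], [A → . D L], [D → . num D num], [D → . num], [D → num . D num], [D → num .], [L → A num . A] }  — shift, reduce
  I15: { [A → . A A], [A → . D L], [A → A . A], [D → . num D num], [D → . num], [L → A num A .] }  — shift, reduce
  I16: { [A → . A A], [A → . D L], [A → D . L], [D → . num D num], [D → . num], [D → num D . num], [L → . -], [L → . A num A], [L → . a], [L → . num D -] }  — shift
  I17: { [D → . num D num], [D → . num], [D → num . D num], [D → num .], [D → num D num .], [L → num . D -] }  — shift, 2 reduces

I17 contains complete items [D → num .], [D → num D num .] — reduce-reduce conflict.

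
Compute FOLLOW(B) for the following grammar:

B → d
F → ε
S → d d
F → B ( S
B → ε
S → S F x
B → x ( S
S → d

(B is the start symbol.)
B is the start symbol, so $ ∈ FOLLOW(B).
In F → B ( S: B is followed by '(' S, add FIRST('(' S) \ {ε} = { '(' }

Taking the union: FOLLOW(B) = { $, '(' }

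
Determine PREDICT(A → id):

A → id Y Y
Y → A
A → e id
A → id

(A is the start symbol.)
PREDICT(A → id) = (FIRST(RHS) \ {ε}) ∪ (FOLLOW(A) if ε ∈ FIRST(RHS), i.e. RHS ⇒* ε)
FIRST(id) = { 'id' }
ε ∉ FIRST(id), so FOLLOW(A) is not added.
PREDICT(A → id) = { 'id' }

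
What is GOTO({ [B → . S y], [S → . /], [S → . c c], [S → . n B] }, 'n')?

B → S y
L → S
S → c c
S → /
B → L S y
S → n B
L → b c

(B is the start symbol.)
{ [B → . L S y], [B → . S y], [L → . S], [L → . b c], [S → . /], [S → . c c], [S → . n B], [S → n . B] }

GOTO(I, 'n') = CLOSURE({ [A → αX.β] : [A → α.Xβ] ∈ I, X = 'n' })

Items with dot before 'n', with the dot advanced:
  [S → . n B] → [S → n . B]
Closure of the advanced items:
  [S → n . B] has the dot before B: add [B → . S y], [B → . L S y]
  [B → . S y] has the dot before S: add [S → . c c], [S → . /], [S → . n B]
  [B → . L S y] has the dot before L: add [L → . S], [L → . b c]

GOTO = { [B → . L S y], [B → . S y], [L → . S], [L → . b c], [S → . /], [S → . c c], [S → . n B], [S → n . B] }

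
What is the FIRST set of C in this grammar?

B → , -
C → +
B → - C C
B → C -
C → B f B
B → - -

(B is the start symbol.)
FIRST sets of the other non-terminals involved (by the same procedure, iterated to a fixed point):
  FIRST(B) = { '+', ',', '-' }

From C → +:
  - '+' is a terminal: add '+' and stop
From C → B f B:
  - B is a non-terminal: add FIRST(B) \ {ε} = { '+', ',', '-' }
    B is not nullable, so stop

Collecting: FIRST(C) = { '+', ',', '-' }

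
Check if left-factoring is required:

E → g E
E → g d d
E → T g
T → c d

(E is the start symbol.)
Yes, E has productions with common prefix 'g'

Left-factoring is needed when two productions for the same non-terminal
share a common prefix on the right-hand side.

Productions for E:
  E → g E
  E → g d d
  E → T g

Found common prefix 'g' in productions for E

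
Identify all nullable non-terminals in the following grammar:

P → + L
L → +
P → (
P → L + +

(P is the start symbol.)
A non-terminal is nullable if it can derive ε (the empty string): either it has an ε-production, or it has a production whose right-hand side consists entirely of nullable non-terminals.

There are no ε-productions, so no non-terminal can derive ε.
No non-terminals are nullable.

Answer: None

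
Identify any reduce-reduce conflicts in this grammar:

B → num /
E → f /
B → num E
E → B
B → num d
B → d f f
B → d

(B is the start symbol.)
A reduce-reduce conflict occurs when an LR(0) state has two complete items [A → α .] and [B → β .] — both call for a reduction, and with no lookahead the parser cannot choose between them.

Augment with B' → B and build the canonical LR(0) collection (I0 = CLOSURE({[B' → . B]}), then GOTO on every symbol after a dot until no new states appear). It has 12 states:
  I0: { [B → . d f f], [B → . d], [B → . num /], [B → . num E], [B → . num d], [B' → . B] }  — shift
  I1: { [B' → B .] }  — accept
  I2: { [B → d . f f], [B → d .] }  — shift, reduce
  I3: { [B → . d f f], [B → . d], [B → . num /], [B → . num E], [B → . num d], [B → num . /], [B → num . E], [B → num . d], [E → . B], [E → . f /] }  — shift
  I4: { [B → num / .] }  — reduce
  I5: { [E → B .] }  — reduce
  I6: { [B → num E .] }  — reduce
  I7: { [B → d . f f], [B → d .], [B → num d .] }  — shift, 2 reduces
  I8: { [E → f . /] }  — shift
  I9: { [E → f / .] }  — reduce
  I10: { [B → d f . f] }  — shift
  I11: { [B → d f f .] }  — reduce

I7 contains complete items [B → d .], [B → num d .] — reduce-reduce conflict.

Answer: Yes — I7: [B → d .] vs [B → num d .]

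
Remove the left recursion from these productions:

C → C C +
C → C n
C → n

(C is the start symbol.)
C is directly left-recursive. The standard transformation for
  A → A α₁ | ... | A α_m | β₁ | ... | β_n
is
  A  → β₁ A' | ... | β_n A'
  A' → α₁ A' | ... | α_m A' | ε

C → n becomes C → n C'
C → C C + becomes C' → C + C'
C → C n becomes C' → n C'
Add C' → ε

Resulting grammar:
C → n C'
C' → C + C'
C' → n C'
C' → ε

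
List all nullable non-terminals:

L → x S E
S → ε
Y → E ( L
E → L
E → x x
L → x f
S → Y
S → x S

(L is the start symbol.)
{ 'S' }

A non-terminal is nullable if it can derive ε (the empty string): either it has an ε-production, or it has a production whose right-hand side consists entirely of nullable non-terminals.

ε-productions: S → ε
So S is immediately nullable.
No further non-terminal can be added: every production for the remaining non-terminals contains a terminal or a non-nullable non-terminal.
Nullable = { 'S' }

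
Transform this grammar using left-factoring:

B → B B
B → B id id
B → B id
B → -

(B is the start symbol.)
Left-factoring transforms A → αβ₁ | αβ₂ into A → αA' and A' → β₁ | β₂
(α is the longest common prefix among the alternatives). Repeat until
no nonterminal has two alternatives with a common prefix.

Round 1: B has alternatives sharing prefix 'B'. Introduce B': B → B B'
  Add: B' → B
  Add: B' → id id
  Add: B' → id

Round 2: B' has alternatives sharing prefix 'id'. Introduce B'': B' → id B''
  Add: B'' → id
  Add: B'' → ε

No remaining common prefixes — done.

Resulting grammar:
B → B B'
B' → B
B' → id B''
B'' → id
B'' → ε
B → -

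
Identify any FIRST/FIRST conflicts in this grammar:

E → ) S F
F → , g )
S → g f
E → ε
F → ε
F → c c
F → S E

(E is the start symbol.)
No FIRST/FIRST conflicts.

A FIRST/FIRST conflict occurs when two productions N → α and N → β for the same non-terminal have FIRST(α) ∩ FIRST(β) ≠ ∅ (with ε ∈ FIRST of a nullable right-hand side, so two nullable alternatives also conflict).

FIRST sets of the non-terminals at (or reachable through a nullable prefix from) the front of some alternative:
  FIRST(S) = { 'g' }

Productions for E:
  E → ) S F: FIRST = { ')' }
  E → ε: FIRST = { ε }
Productions for F:
  F → , g ): FIRST = { ',' }
  F → ε: FIRST = { ε }
  F → c c: FIRST = { 'c' }
  F → S E: FIRST = { 'g' }
S has only one production, so no FIRST/FIRST conflict is possible there.

All alternatives of each non-terminal have pairwise disjoint FIRST sets.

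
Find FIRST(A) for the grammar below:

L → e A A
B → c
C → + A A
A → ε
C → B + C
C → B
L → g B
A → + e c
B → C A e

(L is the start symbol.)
To compute FIRST(A), examine every production with A on the left-hand side, reading each right-hand side left to right until a non-nullable symbol is reached.

From A → ε:
  - ε-production, so ε ∈ FIRST(A)
From A → + e c:
  - '+' is a terminal: add '+' and stop

Collecting: FIRST(A) = { '+', ε }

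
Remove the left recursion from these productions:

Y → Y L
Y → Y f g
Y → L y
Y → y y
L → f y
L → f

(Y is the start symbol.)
Y is directly left-recursive. The standard transformation for
  A → A α₁ | ... | A α_m | β₁ | ... | β_n
is
  A  → β₁ A' | ... | β_n A'
  A' → α₁ A' | ... | α_m A' | ε

Y → L y becomes Y → L y Y'
Y → y y becomes Y → y y Y'
Y → Y L becomes Y' → L Y'
Y → Y f g becomes Y' → f g Y'
Add Y' → ε

Productions for other non-terminals are unchanged:
  L → f y
  L → f

Resulting grammar:
Y → L y Y'
Y → y y Y'
Y' → L Y'
Y' → f g Y'
Y' → ε
L → f y
L → f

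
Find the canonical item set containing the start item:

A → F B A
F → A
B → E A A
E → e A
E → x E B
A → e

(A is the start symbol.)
First, augment the grammar with A' → A
I₀ = CLOSURE({ [A' → . A] }):
  [A' → . A] has the dot before A: add [A → . F B A], [A → . e]
  [A → . F B A] has the dot before F: add [F → . A]
No further items can be added.

I₀ = { [A → . F B A], [A → . e], [A' → . A], [F → . A] }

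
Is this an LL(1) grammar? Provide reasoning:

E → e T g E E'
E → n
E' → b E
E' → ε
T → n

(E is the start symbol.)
No. Predict set conflict for E': { 'b' }

A grammar is LL(1) if for each non-terminal N with multiple productions, the predict sets of those productions are pairwise disjoint, where PREDICT(N → α) = (FIRST(α) \ {ε}) ∪ (FOLLOW(N) if α ⇒* ε).

Relevant sets:
  FOLLOW(E') = { $, 'b' }

For E:
  PREDICT(E → e T g E E') = { 'e' }
  PREDICT(E → n) = { 'n' }
For E':
  PREDICT(E' → b E) = { 'b' }
  PREDICT(E' → ε) = { $, 'b' }
T has a single production, so nothing to check there.

Conflict found: Predict set conflict for E': { 'b' }
The grammar is NOT LL(1).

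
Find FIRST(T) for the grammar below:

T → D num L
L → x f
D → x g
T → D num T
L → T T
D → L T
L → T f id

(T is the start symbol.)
{ 'x' }

FIRST sets of the other non-terminals involved (by the same procedure, iterated to a fixed point):
  FIRST(D) = { 'x' }

From T → D num L:
  - D is a non-terminal: add FIRST(D) \ {ε} = { 'x' }
    D is not nullable, so stop
From T → D num T:
  - D is a non-terminal: add FIRST(D) \ {ε} = { 'x' }
    D is not nullable, so stop

Collecting: FIRST(T) = { 'x' }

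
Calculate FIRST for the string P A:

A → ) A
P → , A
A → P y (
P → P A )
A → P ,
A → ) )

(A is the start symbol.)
{ ',' }

FIRST sets of the non-terminals involved (from the grammar, by fixed-point iteration):
  FIRST(P) = { ',' }

To compute FIRST(P A), process the symbols left to right:
Symbol P is a non-terminal. Add FIRST(P) \ {ε} = { ',' }
P is not nullable (ε ∉ FIRST(P)), so stop here.
FIRST(P A) = { ',' }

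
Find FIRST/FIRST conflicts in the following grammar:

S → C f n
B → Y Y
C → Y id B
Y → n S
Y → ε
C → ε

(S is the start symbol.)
No FIRST/FIRST conflicts.

A FIRST/FIRST conflict occurs when two productions N → α and N → β for the same non-terminal have FIRST(α) ∩ FIRST(β) ≠ ∅ (with ε ∈ FIRST of a nullable right-hand side, so two nullable alternatives also conflict).

FIRST sets of the non-terminals at (or reachable through a nullable prefix from) the front of some alternative:
  FIRST(Y) = { 'n', ε }

Productions for C:
  C → Y id B: FIRST = { 'id', 'n' }
  C → ε: FIRST = { ε }
Productions for Y:
  Y → n S: FIRST = { 'n' }
  Y → ε: FIRST = { ε }
S, B have only one production, so no FIRST/FIRST conflict is possible there.

All alternatives of each non-terminal have pairwise disjoint FIRST sets.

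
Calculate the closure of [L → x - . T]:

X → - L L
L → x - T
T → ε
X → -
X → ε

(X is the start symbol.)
{ [L → x - . T], [T → .] }

Start with: [L → x - . T]
  [L → x - . T] has the dot before T: add [T → .]
No further items can be added.

CLOSURE = { [L → x - . T], [T → .] }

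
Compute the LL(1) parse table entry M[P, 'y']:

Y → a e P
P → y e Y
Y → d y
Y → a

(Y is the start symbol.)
P → y e Y

To find M[P, 'y'], we find productions for P where 'y' is in the predict set (PREDICT(N → α) = (FIRST(α) \ {ε}) ∪ (FOLLOW(N) if α ⇒* ε)).

P → y e Y: PREDICT = { 'y' }
  'y' is in predict set, so this production goes in M[P, 'y']

M[P, 'y'] = P → y e Y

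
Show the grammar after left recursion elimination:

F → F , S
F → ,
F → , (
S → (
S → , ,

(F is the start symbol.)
F → , F'
F → , ( F'
F' → , S F'
F' → ε
S → (
S → , ,

F is directly left-recursive. The standard transformation for
  A → A α₁ | ... | A α_m | β₁ | ... | β_n
is
  A  → β₁ A' | ... | β_n A'
  A' → α₁ A' | ... | α_m A' | ε

F → , becomes F → , F'
F → , ( becomes F → , ( F'
F → F , S becomes F' → , S F'
Add F' → ε

Productions for other non-terminals are unchanged:
  S → (
  S → , ,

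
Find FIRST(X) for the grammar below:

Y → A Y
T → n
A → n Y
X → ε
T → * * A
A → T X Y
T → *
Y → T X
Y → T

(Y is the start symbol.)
{ ε }

To compute FIRST(X), examine every production with X on the left-hand side, reading each right-hand side left to right until a non-nullable symbol is reached.

From X → ε:
  - ε-production, so ε ∈ FIRST(X)

Collecting: FIRST(X) = { ε }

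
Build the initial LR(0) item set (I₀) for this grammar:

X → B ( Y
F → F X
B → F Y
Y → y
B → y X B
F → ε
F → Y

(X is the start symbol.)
{ [B → . F Y], [B → . y X B], [F → . F X], [F → . Y], [F → .], [X → . B ( Y], [X' → . X], [Y → . y] }

First, augment the grammar with X' → X
I₀ = CLOSURE({ [X' → . X] }):
  [X' → . X] has the dot before X: add [X → . B ( Y]
  [X → . B ( Y] has the dot before B: add [B → . F Y], [B → . y X B]
  [B → . F Y] has the dot before F: add [F → . F X], [F → .], [F → . Y]
  [F → . Y] has the dot before Y: add [Y → . y]
No further items can be added.

I₀ = { [B → . F Y], [B → . y X B], [F → . F X], [F → . Y], [F → .], [X → . B ( Y], [X' → . X], [Y → . y] }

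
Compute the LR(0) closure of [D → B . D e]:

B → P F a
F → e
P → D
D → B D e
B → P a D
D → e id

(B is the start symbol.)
{ [B → . P F a], [B → . P a D], [D → . B D e], [D → . e id], [D → B . D e], [P → . D] }

Start with: [D → B . D e]
  [D → B . D e] has the dot before D: add [D → . B D e], [D → . e id]
  [D → . B D e] has the dot before B: add [B → . P F a], [B → . P a D]
  [B → . P F a] has the dot before P: add [P → . D]
No further items can be added.

CLOSURE = { [B → . P F a], [B → . P a D], [D → . B D e], [D → . e id], [D → B . D e], [P → . D] }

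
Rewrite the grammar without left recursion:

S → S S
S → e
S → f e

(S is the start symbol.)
S is directly left-recursive. The standard transformation for
  A → A α₁ | ... | A α_m | β₁ | ... | β_n
is
  A  → β₁ A' | ... | β_n A'
  A' → α₁ A' | ... | α_m A' | ε

S → e becomes S → e S'
S → f e becomes S → f e S'
S → S S becomes S' → S S'
Add S' → ε

Resulting grammar:
S → e S'
S → f e S'
S' → S S'
S' → ε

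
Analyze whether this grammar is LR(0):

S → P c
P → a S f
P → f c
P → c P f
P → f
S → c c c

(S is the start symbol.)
No. Shift-reduce conflict between [P → f .] and [P → f . c]

A grammar is LR(0) if no state in the canonical LR(0) collection has:
  - both a shift item (dot before a terminal) and a complete item (shift-reduce conflict), or
  - two or more complete items (reduce-reduce conflict; the accept item [S' → S .] counts as a complete item here).

Augment with S' → S and build the canonical LR(0) collection (I0 = CLOSURE({[S' → . S]}), then GOTO on every symbol after a dot until no new states appear). It has 15 states:
  I0: { [P → . a S f], [P → . c P f], [P → . f c], [P → . f], [S → . P c], [S → . c c c], [S' → . S] }  — shift
  I1: { [S → P . c] }  — shift
  I2: { [S' → S .] }  — accept
  I3: { [P → . a S f], [P → . c P f], [P → . f c], [P → . f], [P → a . S f], [S → . P c], [S → . c c c] }  — shift
  I4: { [P → . a S f], [P → . c P f], [P → . f c], [P → . f], [P → c . P f], [S → c . c c] }  — shift
  I5: { [P → f . c], [P → f .] }  — shift, reduce
  I6: { [P → f c .] }  — reduce
  I7: { [P → c P . f] }  — shift
  I8: { [P → . a S f], [P → . c P f], [P → . f c], [P → . f], [P → c . P f], [S → c c . c] }  — shift
  I9: { [P → . a S f], [P → . c P f], [P → . f c], [P → . f], [P → c . P f], [S → c c c .] }  — shift, reduce
  I10: { [P → . a S f], [P → . c P f], [P → . f c], [P → . f], [P → c . P f] }  — shift
  I11: { [P → c P f .] }  — reduce
  I12: { [P → a S . f] }  — shift
  I13: { [P → a S f .] }  — reduce
  I14: { [S → P c .] }  — reduce

Conflict in state I5:
  Shift-reduce conflict between [P → f .] and [P → f . c]
So the grammar is NOT LR(0).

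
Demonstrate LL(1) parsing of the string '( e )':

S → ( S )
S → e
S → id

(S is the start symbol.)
Stack is shown with the top on the left.

Stack    Input    Action
------------------------
S $      ( e ) $  output S → ( S )
( S ) $  ( e ) $  match '('
S ) $    e ) $    output S → e
e ) $    e ) $    match 'e'
) $      ) $      match ')'
$        $        accept

The string is accepted.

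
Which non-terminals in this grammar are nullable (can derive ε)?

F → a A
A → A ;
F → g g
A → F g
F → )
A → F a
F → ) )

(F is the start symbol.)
None

There are no ε-productions, so no non-terminal can derive ε.
No non-terminals are nullable.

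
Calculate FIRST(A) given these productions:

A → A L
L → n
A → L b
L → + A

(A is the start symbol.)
To compute FIRST(A), examine every production with A on the left-hand side, reading each right-hand side left to right until a non-nullable symbol is reached.

FIRST sets of the other non-terminals involved (by the same procedure, iterated to a fixed point):
  FIRST(L) = { '+', 'n' }

From A → A L:
  - A is the symbol being defined: contributes nothing new
    A is not nullable, so stop
From A → L b:
  - L is a non-terminal: add FIRST(L) \ {ε} = { '+', 'n' }
    L is not nullable, so stop

Collecting: FIRST(A) = { '+', 'n' }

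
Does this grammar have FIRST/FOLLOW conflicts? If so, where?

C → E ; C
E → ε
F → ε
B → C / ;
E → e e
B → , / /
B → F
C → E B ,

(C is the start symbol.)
Nullable non-terminals: B, E, F.
FIRST sets used below: FIRST(C) = { ',', ';', 'e' }, FIRST(F) = { ε }

B: nullable alternative(s) B → F; FOLLOW(B) = { ',' }
  B → C / ;: FIRST \ {ε} = { ',', ';', 'e' } — overlaps FOLLOW(B) on { ',' }: CONFLICT
  B → , / /: FIRST \ {ε} = { ',' } — overlaps FOLLOW(B) on { ',' }: CONFLICT
  B → F: FIRST \ {ε} = { } — this is the only nullable alternative, skip

E: nullable alternative(s) E → ε; FOLLOW(E) = { ',', ';', 'e' }
  E → ε: FIRST \ {ε} = { } — this is the only nullable alternative, skip
  E → e e: FIRST \ {ε} = { 'e' } — overlaps FOLLOW(E) on { 'e' }: CONFLICT
F has a nullable alternative but only one production, so nothing to check.

C has no nullable alternative, so no FIRST/FOLLOW check is needed there.

So the grammar has 3 FIRST/FOLLOW conflicts (marked CONFLICT above).

Answer: Yes. E → e e with FOLLOW(E) on { 'e' }; B → C '/' ';' with FOLLOW(B) on { ',' }; B → ',' '/' '/' with FOLLOW(B) on { ',' }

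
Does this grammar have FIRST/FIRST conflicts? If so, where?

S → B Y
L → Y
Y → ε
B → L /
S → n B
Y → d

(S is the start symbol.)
A FIRST/FIRST conflict occurs when two productions N → α and N → β for the same non-terminal have FIRST(α) ∩ FIRST(β) ≠ ∅ (with ε ∈ FIRST of a nullable right-hand side, so two nullable alternatives also conflict).

FIRST sets of the non-terminals at (or reachable through a nullable prefix from) the front of some alternative:
  FIRST(B) = { '/', 'd' }

Productions for S:
  S → B Y: FIRST = { '/', 'd' }
  S → n B: FIRST = { 'n' }
Productions for Y:
  Y → ε: FIRST = { ε }
  Y → d: FIRST = { 'd' }
L, B have only one production, so no FIRST/FIRST conflict is possible there.

All alternatives of each non-terminal have pairwise disjoint FIRST sets.

Answer: No FIRST/FIRST conflicts.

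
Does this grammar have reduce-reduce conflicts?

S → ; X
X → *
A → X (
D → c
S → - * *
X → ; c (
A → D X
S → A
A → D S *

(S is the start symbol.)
No reduce-reduce conflicts

Augment with S' → S and build the canonical LR(0) collection (I0 = CLOSURE({[S' → . S]}), then GOTO on every symbol after a dot until no new states appear). It has 19 states:
  I0: { [A → . D S *], [A → . D X], [A → . X (], [D → . c], [S → . - * *], [S → . ; X], [S → . A], [S' → . S], [X → . *], [X → . ; c (] }  — shift
  I1: { [X → * .] }  — reduce
  I2: { [S → - . * *] }  — shift
  I3: { [S → ; . X], [X → . *], [X → . ; c (], [X → ; . c (] }  — shift
  I4: { [S → A .] }  — reduce
  I5: { [A → . D S *], [A → . D X], [A → . X (], [A → D . S *], [A → D . X], [D → . c], [S → . - * *], [S → . ; X], [S → . A], [X → . *], [X → . ; c (] }  — shift
  I6: { [S' → S .] }  — accept
  I7: { [A → X . (] }  — shift
  I8: { [D → c .] }  — reduce
  I9: { [A → X ( .] }  — reduce
  I10: { [A → D S . *] }  — shift
  I11: { [A → D X .], [A → X . (] }  — shift, reduce
  I12: { [A → D S * .] }  — reduce
  I13: { [X → ; . c (] }  — shift
  I14: { [S → ; X .] }  — reduce
  I15: { [X → ; c . (] }  — shift
  I16: { [X → ; c ( .] }  — reduce
  I17: { [S → - * . *] }  — shift
  I18: { [S → - * * .] }  — reduce

No state contains more than one complete item.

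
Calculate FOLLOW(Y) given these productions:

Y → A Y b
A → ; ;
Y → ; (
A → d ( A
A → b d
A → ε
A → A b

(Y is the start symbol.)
{ $, 'b' }

To compute FOLLOW(Y), find every occurrence of Y on a right-hand side N → α Y β: add FIRST(β) \ {ε}, and if β is empty or nullable also add FOLLOW(N). Iterate to a fixed point.

Y is the start symbol, so $ ∈ FOLLOW(Y).
In Y → A Y b: Y is followed by b, add FIRST(b) \ {ε} = { 'b' }

Taking the union: FOLLOW(Y) = { $, 'b' }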